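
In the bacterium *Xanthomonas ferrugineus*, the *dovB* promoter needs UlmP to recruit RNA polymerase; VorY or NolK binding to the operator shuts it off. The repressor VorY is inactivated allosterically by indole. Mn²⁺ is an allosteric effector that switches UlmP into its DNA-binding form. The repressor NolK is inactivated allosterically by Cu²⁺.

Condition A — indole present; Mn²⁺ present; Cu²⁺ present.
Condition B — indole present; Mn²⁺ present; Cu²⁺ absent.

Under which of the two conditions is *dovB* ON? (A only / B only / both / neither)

A only

Condition A:
Indole is present, so VorY is inactive.
Mn²⁺ is present, so UlmP is active.
Cu²⁺ is present, so NolK is inactive.
No repressor is bound and UlmP is active, so *dovB* is transcribed.
→ *dovB* is ON in A.
Condition B:
Indole is present, so VorY is inactive.
Mn²⁺ is present, so UlmP is active.
Cu²⁺ is absent, so NolK is active.
With repressor NolK bound, *dovB* is not transcribed.
→ *dovB* is OFF in B.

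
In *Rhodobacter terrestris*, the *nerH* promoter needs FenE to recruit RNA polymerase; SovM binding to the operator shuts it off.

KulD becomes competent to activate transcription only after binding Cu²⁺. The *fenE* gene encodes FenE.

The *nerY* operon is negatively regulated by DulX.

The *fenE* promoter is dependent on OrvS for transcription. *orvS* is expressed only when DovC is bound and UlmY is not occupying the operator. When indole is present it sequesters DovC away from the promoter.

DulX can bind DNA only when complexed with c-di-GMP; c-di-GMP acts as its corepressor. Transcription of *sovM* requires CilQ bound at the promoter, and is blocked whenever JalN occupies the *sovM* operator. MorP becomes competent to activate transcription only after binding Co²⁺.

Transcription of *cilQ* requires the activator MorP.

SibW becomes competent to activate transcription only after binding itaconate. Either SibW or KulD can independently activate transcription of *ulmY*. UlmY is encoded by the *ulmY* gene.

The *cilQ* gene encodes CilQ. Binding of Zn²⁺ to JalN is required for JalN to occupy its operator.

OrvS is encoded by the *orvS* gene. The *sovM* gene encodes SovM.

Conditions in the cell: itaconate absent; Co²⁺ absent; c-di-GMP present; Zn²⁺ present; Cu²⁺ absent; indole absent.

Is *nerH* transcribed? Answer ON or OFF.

Zn²⁺ is present, so JalN is active.
Co²⁺ is absent, so MorP is inactive.
Required activator MorP is absent, so *cilQ* is not transcribed.
So CilQ is not produced.
With repressor JalN bound, *sovM* is not transcribed.
So SovM is not produced.
Indole is absent, so DovC is active.
Itaconate is absent, so SibW is inactive.
Cu²⁺ is absent, so KulD is inactive.
No activator is available at the *ulmY* promoter, so *ulmY* is not transcribed.
So UlmY is not produced.
No repressor is bound and DovC is active, so *orvS* is transcribed.
So OrvS is produced and active.
No repressor is bound and OrvS is active, so *fenE* is transcribed.
So FenE is produced and active.
No repressor is bound and FenE is active, so *nerH* is transcribed.

ON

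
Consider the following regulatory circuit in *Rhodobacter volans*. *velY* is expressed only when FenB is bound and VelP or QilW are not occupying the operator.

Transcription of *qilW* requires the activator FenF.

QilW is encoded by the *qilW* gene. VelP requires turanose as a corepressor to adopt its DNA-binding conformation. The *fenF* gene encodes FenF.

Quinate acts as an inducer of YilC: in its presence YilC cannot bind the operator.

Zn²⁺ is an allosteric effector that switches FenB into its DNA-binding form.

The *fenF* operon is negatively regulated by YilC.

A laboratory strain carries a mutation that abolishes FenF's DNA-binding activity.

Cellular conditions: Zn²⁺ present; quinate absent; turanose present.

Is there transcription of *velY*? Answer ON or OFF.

Turanose is present, so VelP is active.
FenF is non-functional in this strain, so it has no effect.
Required activator FenF is absent, so *qilW* is not transcribed.
So QilW is not produced.
Zn²⁺ is present, so FenB is active.
With repressor VelP bound, *velY* is not transcribed.

OFF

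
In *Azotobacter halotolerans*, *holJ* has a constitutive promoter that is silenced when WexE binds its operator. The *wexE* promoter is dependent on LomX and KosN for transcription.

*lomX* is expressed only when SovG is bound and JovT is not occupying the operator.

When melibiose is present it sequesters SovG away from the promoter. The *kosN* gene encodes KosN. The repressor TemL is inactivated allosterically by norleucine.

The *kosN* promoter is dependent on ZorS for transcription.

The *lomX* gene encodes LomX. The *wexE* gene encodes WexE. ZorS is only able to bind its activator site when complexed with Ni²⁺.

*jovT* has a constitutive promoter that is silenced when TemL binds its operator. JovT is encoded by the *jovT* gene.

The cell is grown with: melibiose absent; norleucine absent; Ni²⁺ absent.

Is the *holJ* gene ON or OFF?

ON

Norleucine is absent, so TemL is active.
With repressor TemL bound, *jovT* is not transcribed.
So JovT is not produced.
Melibiose is absent, so SovG is active.
No repressor is bound and SovG is active, so *lomX* is transcribed.
So LomX is produced and active.
Ni²⁺ is absent, so ZorS is inactive.
Required activator ZorS is absent, so *kosN* is not transcribed.
So KosN is not produced.
Required activator KosN is absent, so *wexE* is not transcribed.
So WexE is not produced.
With no repressor bound, *holJ* is transcribed.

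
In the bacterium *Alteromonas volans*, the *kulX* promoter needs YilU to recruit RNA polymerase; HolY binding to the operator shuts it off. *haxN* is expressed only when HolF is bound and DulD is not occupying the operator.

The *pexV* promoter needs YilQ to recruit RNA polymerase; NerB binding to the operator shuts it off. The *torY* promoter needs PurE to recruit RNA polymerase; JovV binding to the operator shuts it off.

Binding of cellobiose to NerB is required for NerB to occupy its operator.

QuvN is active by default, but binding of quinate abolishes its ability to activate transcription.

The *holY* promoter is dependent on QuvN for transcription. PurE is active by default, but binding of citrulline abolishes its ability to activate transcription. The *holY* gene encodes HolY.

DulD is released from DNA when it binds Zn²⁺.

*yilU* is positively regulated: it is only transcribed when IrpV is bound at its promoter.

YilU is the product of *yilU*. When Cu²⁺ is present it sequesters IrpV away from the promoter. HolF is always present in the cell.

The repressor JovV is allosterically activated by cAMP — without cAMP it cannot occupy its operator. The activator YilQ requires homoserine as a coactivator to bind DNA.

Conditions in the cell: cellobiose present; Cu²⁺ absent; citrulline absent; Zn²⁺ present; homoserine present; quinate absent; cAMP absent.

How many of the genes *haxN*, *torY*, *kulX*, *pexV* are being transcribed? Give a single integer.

Zn²⁺ is present, so DulD is inactive.
HolF is produced constitutively and is active.
No repressor is bound and HolF is active, so *haxN* is transcribed.
→ *haxN* is ON.
Citrulline is absent, so PurE is active.
cAMP is absent, so JovV is inactive.
No repressor is bound and PurE is active, so *torY* is transcribed.
→ *torY* is ON.
Quinate is absent, so QuvN is active.
No repressor is bound and QuvN is active, so *holY* is transcribed.
So HolY is produced and active.
Cu²⁺ is absent, so IrpV is active.
No repressor is bound and IrpV is active, so *yilU* is transcribed.
So YilU is produced and active.
With repressor HolY bound, *kulX* is not transcribed.
→ *kulX* is OFF.
Cellobiose is present, so NerB is active.
Homoserine is present, so YilQ is active.
With repressor NerB bound, *pexV* is not transcribed.
→ *pexV* is OFF.
2 of the 4 genes are transcribed.

2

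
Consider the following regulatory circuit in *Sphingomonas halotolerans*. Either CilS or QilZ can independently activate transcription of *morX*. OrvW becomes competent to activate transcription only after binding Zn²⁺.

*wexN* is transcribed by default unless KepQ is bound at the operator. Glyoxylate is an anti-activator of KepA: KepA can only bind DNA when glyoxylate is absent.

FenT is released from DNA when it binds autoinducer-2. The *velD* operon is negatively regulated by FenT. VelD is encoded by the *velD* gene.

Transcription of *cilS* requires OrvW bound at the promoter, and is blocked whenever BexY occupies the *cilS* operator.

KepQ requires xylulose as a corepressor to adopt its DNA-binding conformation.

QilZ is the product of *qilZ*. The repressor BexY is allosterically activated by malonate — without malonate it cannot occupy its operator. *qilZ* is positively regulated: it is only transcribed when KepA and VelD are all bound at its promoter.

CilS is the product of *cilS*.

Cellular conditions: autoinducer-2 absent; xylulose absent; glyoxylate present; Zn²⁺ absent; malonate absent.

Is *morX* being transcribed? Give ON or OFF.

Malonate is absent, so BexY is inactive.
Zn²⁺ is absent, so OrvW is inactive.
Required activator OrvW is absent, so *cilS* is not transcribed.
So CilS is not produced.
Glyoxylate is present, so KepA is inactive.
Autoinducer-2 is absent, so FenT is active.
With repressor FenT bound, *velD* is not transcribed.
So VelD is not produced.
Required activator KepA is absent, so *qilZ* is not transcribed.
So QilZ is not produced.
No activator is available at the *morX* promoter, so *morX* is not transcribed.

OFF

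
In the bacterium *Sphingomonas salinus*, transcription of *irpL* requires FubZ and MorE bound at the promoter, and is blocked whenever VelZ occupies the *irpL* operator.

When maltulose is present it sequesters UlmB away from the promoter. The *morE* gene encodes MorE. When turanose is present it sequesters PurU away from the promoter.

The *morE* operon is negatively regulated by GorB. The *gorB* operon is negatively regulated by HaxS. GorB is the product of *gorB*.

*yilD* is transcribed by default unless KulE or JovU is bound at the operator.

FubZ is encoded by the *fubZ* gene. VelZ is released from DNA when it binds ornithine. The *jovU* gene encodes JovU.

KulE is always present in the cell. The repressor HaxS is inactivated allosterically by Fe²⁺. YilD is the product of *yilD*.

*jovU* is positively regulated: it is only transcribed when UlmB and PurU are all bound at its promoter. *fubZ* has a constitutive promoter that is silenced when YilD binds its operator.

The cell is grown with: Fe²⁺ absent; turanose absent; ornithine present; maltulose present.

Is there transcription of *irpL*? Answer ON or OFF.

KulE is produced constitutively and is active.
Maltulose is present, so UlmB is inactive.
Turanose is absent, so PurU is active.
Required activator UlmB is absent, so *jovU* is not transcribed.
So JovU is not produced.
With repressor KulE bound, *yilD* is not transcribed.
So YilD is not produced.
With no repressor bound, *fubZ* is transcribed.
So FubZ is produced and active.
Ornithine is present, so VelZ is inactive.
Fe²⁺ is absent, so HaxS is active.
With repressor HaxS bound, *gorB* is not transcribed.
So GorB is not produced.
With no repressor bound, *morE* is transcribed.
So MorE is produced and active.
No repressor is bound and FubZ and MorE are active, so *irpL* is transcribed.

ON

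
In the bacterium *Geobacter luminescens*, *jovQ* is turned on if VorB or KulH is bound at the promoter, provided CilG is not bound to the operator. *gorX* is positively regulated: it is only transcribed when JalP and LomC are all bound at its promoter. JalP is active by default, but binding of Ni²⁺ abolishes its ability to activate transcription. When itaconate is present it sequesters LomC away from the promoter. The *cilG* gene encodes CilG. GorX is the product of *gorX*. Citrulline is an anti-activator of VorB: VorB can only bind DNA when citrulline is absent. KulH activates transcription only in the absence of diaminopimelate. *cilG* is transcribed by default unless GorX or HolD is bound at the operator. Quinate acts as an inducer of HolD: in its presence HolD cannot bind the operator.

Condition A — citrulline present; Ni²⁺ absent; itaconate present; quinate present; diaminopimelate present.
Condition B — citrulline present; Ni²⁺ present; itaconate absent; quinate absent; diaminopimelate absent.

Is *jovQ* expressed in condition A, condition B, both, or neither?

Condition A:
Citrulline is present, so VorB is inactive.
Ni²⁺ is absent, so JalP is active.
Itaconate is present, so LomC is inactive.
Required activator LomC is absent, so *gorX* is not transcribed.
So GorX is not produced.
Quinate is present, so HolD is inactive.
With no repressor bound, *cilG* is transcribed.
So CilG is produced and active.
Diaminopimelate is present, so KulH is inactive.
With repressor CilG bound, *jovQ* is not transcribed.
→ *jovQ* is OFF in A.
Condition B:
Citrulline is present, so VorB is inactive.
Ni²⁺ is present, so JalP is inactive.
Itaconate is absent, so LomC is active.
Required activator JalP is absent, so *gorX* is not transcribed.
So GorX is not produced.
Quinate is absent, so HolD is active.
With repressor HolD bound, *cilG* is not transcribed.
So CilG is not produced.
Diaminopimelate is absent, so KulH is active.
Activator KulH is present, so *jovQ* is transcribed.
→ *jovQ* is ON in B.

B only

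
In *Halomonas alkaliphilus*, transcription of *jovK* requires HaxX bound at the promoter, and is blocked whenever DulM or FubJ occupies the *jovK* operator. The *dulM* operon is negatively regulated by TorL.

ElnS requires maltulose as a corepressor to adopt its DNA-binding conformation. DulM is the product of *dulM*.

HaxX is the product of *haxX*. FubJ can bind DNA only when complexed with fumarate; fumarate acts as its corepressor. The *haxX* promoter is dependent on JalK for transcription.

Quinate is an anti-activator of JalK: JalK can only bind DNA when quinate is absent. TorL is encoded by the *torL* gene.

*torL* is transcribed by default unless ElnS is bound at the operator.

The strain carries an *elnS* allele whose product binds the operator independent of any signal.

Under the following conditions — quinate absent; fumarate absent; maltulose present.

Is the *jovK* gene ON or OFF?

OFF

ElnS is constitutively active in this strain.
With repressor ElnS bound, *torL* is not transcribed.
So TorL is not produced.
With no repressor bound, *dulM* is transcribed.
So DulM is produced and active.
Quinate is absent, so JalK is active.
No repressor is bound and JalK is active, so *haxX* is transcribed.
So HaxX is produced and active.
Fumarate is absent, so FubJ is inactive.
With repressor DulM bound, *jovK* is not transcribed.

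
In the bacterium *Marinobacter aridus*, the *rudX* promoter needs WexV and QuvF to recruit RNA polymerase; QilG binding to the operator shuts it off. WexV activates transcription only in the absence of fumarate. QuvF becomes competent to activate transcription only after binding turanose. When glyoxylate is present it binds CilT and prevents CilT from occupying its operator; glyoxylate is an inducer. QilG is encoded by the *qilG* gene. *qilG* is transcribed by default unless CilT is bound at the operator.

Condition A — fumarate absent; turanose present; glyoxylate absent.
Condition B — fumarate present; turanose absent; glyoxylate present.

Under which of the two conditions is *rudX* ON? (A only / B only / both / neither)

A only

Condition A:
Fumarate is absent, so WexV is active.
Turanose is present, so QuvF is active.
Glyoxylate is absent, so CilT is active.
With repressor CilT bound, *qilG* is not transcribed.
So QilG is not produced.
No repressor is bound and WexV and QuvF are active, so *rudX* is transcribed.
→ *rudX* is ON in A.
Condition B:
Fumarate is present, so WexV is inactive.
Turanose is absent, so QuvF is inactive.
Glyoxylate is present, so CilT is inactive.
With no repressor bound, *qilG* is transcribed.
So QilG is produced and active.
With repressor QilG bound, *rudX* is not transcribed.
→ *rudX* is OFF in B.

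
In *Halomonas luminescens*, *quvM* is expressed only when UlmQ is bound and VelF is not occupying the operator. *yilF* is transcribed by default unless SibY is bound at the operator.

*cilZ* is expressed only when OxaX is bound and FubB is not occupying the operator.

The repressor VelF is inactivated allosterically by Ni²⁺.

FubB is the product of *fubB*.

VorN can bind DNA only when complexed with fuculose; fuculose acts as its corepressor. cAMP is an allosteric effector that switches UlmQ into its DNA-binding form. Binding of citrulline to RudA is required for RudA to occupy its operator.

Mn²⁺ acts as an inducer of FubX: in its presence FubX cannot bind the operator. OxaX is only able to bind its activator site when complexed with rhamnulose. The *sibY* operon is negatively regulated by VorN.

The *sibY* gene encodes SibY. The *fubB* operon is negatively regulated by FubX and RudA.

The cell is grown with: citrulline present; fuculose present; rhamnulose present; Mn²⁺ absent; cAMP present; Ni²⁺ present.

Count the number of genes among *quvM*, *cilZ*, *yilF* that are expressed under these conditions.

Ni²⁺ is present, so VelF is inactive.
cAMP is present, so UlmQ is active.
No repressor is bound and UlmQ is active, so *quvM* is transcribed.
→ *quvM* is ON.
Rhamnulose is present, so OxaX is active.
Mn²⁺ is absent, so FubX is active.
Citrulline is present, so RudA is active.
With repressor FubX bound, *fubB* is not transcribed.
So FubB is not produced.
No repressor is bound and OxaX is active, so *cilZ* is transcribed.
→ *cilZ* is ON.
Fuculose is present, so VorN is active.
With repressor VorN bound, *sibY* is not transcribed.
So SibY is not produced.
With no repressor bound, *yilF* is transcribed.
→ *yilF* is ON.
3 of the 3 genes are transcribed.

3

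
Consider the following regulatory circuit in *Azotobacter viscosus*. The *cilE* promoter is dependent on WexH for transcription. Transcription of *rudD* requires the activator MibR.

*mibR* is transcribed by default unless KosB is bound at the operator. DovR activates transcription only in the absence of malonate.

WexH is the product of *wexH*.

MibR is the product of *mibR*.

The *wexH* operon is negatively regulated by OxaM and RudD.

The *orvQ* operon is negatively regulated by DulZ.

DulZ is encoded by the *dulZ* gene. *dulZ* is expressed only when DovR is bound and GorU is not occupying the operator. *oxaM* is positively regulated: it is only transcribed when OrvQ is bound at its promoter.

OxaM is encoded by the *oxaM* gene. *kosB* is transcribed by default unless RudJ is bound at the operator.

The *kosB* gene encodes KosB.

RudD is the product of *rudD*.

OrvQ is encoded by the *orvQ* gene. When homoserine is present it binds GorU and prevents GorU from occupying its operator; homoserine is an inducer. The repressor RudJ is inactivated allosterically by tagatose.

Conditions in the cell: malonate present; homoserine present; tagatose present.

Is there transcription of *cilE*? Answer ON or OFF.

Malonate is present, so DovR is inactive.
Homoserine is present, so GorU is inactive.
Required activator DovR is absent, so *dulZ* is not transcribed.
So DulZ is not produced.
With no repressor bound, *orvQ* is transcribed.
So OrvQ is produced and active.
No repressor is bound and OrvQ is active, so *oxaM* is transcribed.
So OxaM is produced and active.
Tagatose is present, so RudJ is inactive.
With no repressor bound, *kosB* is transcribed.
So KosB is produced and active.
With repressor KosB bound, *mibR* is not transcribed.
So MibR is not produced.
Required activator MibR is absent, so *rudD* is not transcribed.
So RudD is not produced.
With repressor OxaM bound, *wexH* is not transcribed.
So WexH is not produced.
Required activator WexH is absent, so *cilE* is not transcribed.

OFF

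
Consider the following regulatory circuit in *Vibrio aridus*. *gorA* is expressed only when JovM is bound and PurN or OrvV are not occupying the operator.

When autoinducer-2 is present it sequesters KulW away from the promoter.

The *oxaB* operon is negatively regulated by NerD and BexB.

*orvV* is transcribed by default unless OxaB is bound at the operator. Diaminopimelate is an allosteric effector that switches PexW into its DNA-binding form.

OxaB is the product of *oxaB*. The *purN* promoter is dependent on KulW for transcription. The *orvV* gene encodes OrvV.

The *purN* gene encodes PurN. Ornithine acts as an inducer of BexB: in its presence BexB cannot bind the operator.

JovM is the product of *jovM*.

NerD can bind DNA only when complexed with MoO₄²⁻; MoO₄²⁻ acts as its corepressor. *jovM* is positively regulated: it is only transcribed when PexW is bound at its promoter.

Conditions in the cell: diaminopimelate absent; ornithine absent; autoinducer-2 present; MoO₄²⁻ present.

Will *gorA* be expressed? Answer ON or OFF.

Diaminopimelate is absent, so PexW is inactive.
Required activator PexW is absent, so *jovM* is not transcribed.
So JovM is not produced.
Autoinducer-2 is present, so KulW is inactive.
Required activator KulW is absent, so *purN* is not transcribed.
So PurN is not produced.
MoO₄²⁻ is present, so NerD is active.
Ornithine is absent, so BexB is active.
With repressor NerD bound, *oxaB* is not transcribed.
So OxaB is not produced.
With no repressor bound, *orvV* is transcribed.
So OrvV is produced and active.
With repressor OrvV bound, *gorA* is not transcribed.

OFF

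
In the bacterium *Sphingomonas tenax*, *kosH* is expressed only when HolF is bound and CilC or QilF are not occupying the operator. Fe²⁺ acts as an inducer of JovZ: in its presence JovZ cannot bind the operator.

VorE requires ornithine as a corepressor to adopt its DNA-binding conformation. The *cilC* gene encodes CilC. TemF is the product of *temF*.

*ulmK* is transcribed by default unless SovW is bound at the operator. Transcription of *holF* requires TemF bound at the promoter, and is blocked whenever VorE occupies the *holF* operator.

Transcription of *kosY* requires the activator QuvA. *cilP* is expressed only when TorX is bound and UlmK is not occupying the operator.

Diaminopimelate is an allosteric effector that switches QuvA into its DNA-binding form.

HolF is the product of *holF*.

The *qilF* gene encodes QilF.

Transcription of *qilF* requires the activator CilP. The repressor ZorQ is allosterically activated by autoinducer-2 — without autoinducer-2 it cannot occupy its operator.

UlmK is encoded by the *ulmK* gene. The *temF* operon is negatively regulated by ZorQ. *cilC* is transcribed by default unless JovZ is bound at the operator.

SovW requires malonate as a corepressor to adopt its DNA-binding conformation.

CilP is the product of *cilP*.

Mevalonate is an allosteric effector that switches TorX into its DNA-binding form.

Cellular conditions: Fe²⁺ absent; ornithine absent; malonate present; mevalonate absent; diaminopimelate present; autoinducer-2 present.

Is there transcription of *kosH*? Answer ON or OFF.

OFF

Autoinducer-2 is present, so ZorQ is active.
With repressor ZorQ bound, *temF* is not transcribed.
So TemF is not produced.
Ornithine is absent, so VorE is inactive.
Required activator TemF is absent, so *holF* is not transcribed.
So HolF is not produced.
Fe²⁺ is absent, so JovZ is active.
With repressor JovZ bound, *cilC* is not transcribed.
So CilC is not produced.
Malonate is present, so SovW is active.
With repressor SovW bound, *ulmK* is not transcribed.
So UlmK is not produced.
Mevalonate is absent, so TorX is inactive.
Required activator TorX is absent, so *cilP* is not transcribed.
So CilP is not produced.
Required activator CilP is absent, so *qilF* is not transcribed.
So QilF is not produced.
Required activator HolF is absent, so *kosH* is not transcribed.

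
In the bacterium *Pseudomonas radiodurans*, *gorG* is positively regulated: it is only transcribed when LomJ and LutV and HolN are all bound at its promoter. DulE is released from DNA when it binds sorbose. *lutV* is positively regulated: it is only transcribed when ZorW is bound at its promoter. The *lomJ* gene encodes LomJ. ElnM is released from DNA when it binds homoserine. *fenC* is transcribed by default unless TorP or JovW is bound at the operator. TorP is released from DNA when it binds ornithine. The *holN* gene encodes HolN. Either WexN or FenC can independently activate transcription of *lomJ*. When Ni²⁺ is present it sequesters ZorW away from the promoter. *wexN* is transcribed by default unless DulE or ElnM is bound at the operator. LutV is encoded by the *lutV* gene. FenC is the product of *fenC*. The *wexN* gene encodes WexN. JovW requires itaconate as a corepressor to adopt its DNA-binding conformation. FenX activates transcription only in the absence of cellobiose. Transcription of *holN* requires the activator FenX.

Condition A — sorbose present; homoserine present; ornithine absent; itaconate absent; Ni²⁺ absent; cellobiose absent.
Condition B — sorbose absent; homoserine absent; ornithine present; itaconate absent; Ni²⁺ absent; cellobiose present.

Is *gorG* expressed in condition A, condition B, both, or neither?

Condition A:
Sorbose is present, so DulE is inactive.
Homoserine is present, so ElnM is inactive.
With no repressor bound, *wexN* is transcribed.
So WexN is produced and active.
Ornithine is absent, so TorP is active.
Itaconate is absent, so JovW is inactive.
With repressor TorP bound, *fenC* is not transcribed.
So FenC is not produced.
Activator WexN is present, so *lomJ* is transcribed.
So LomJ is produced and active.
Ni²⁺ is absent, so ZorW is active.
No repressor is bound and ZorW is active, so *lutV* is transcribed.
So LutV is produced and active.
Cellobiose is absent, so FenX is active.
No repressor is bound and FenX is active, so *holN* is transcribed.
So HolN is produced and active.
No repressor is bound and LomJ and LutV and HolN are active, so *gorG* is transcribed.
→ *gorG* is ON in A.
Condition B:
Sorbose is absent, so DulE is active.
Homoserine is absent, so ElnM is active.
With repressor DulE bound, *wexN* is not transcribed.
So WexN is not produced.
Ornithine is present, so TorP is inactive.
Itaconate is absent, so JovW is inactive.
With no repressor bound, *fenC* is transcribed.
So FenC is produced and active.
Activator FenC is present, so *lomJ* is transcribed.
So LomJ is produced and active.
Ni²⁺ is absent, so ZorW is active.
No repressor is bound and ZorW is active, so *lutV* is transcribed.
So LutV is produced and active.
Cellobiose is present, so FenX is inactive.
Required activator FenX is absent, so *holN* is not transcribed.
So HolN is not produced.
Required activator HolN is absent, so *gorG* is not transcribed.
→ *gorG* is OFF in B.

A only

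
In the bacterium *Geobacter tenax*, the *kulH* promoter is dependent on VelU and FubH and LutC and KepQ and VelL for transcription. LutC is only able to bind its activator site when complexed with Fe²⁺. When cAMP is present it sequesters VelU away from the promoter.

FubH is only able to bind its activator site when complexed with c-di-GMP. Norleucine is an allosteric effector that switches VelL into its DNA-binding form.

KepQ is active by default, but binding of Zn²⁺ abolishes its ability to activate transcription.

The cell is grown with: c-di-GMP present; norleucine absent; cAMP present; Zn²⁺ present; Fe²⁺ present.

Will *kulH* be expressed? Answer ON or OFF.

cAMP is present, so VelU is inactive.
c-di-GMP is present, so FubH is active.
Fe²⁺ is present, so LutC is active.
Zn²⁺ is present, so KepQ is inactive.
Norleucine is absent, so VelL is inactive.
Required activator VelU is absent, so *kulH* is not transcribed.

OFF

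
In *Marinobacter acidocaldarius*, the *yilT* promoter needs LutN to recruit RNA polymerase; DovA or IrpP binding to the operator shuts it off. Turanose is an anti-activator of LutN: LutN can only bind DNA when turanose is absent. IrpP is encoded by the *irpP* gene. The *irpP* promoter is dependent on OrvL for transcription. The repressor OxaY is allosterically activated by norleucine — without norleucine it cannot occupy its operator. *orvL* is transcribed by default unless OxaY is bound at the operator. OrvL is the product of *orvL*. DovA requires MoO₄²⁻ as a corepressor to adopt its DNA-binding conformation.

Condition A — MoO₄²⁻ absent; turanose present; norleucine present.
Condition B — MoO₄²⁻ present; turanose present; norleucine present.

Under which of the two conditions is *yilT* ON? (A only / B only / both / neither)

neither

Condition A:
MoO₄²⁻ is absent, so DovA is inactive.
Turanose is present, so LutN is inactive.
Norleucine is present, so OxaY is active.
With repressor OxaY bound, *orvL* is not transcribed.
So OrvL is not produced.
Required activator OrvL is absent, so *irpP* is not transcribed.
So IrpP is not produced.
Required activator LutN is absent, so *yilT* is not transcribed.
→ *yilT* is OFF in A.
Condition B:
MoO₄²⁻ is present, so DovA is active.
Turanose is present, so LutN is inactive.
Norleucine is present, so OxaY is active.
With repressor OxaY bound, *orvL* is not transcribed.
So OrvL is not produced.
Required activator OrvL is absent, so *irpP* is not transcribed.
So IrpP is not produced.
With repressor DovA bound, *yilT* is not transcribed.
→ *yilT* is OFF in B.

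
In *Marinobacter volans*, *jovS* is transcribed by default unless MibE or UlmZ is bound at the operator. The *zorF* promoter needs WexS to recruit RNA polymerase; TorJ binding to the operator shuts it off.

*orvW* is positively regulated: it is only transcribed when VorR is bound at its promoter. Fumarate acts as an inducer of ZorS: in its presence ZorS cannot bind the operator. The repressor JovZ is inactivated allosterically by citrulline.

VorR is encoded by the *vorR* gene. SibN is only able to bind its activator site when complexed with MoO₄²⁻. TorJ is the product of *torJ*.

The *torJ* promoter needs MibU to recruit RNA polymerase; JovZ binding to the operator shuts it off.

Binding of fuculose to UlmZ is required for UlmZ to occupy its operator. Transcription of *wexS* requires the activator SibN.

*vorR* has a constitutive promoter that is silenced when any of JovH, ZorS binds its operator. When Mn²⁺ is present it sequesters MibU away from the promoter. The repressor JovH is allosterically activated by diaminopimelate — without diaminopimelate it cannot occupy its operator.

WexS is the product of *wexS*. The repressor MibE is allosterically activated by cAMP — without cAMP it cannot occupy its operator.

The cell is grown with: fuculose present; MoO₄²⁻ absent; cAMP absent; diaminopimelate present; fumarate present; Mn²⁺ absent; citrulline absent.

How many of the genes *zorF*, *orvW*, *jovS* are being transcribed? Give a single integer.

MoO₄²⁻ is absent, so SibN is inactive.
Required activator SibN is absent, so *wexS* is not transcribed.
So WexS is not produced.
Mn²⁺ is absent, so MibU is active.
Citrulline is absent, so JovZ is active.
With repressor JovZ bound, *torJ* is not transcribed.
So TorJ is not produced.
Required activator WexS is absent, so *zorF* is not transcribed.
→ *zorF* is OFF.
Diaminopimelate is present, so JovH is active.
Fumarate is present, so ZorS is inactive.
With repressor JovH bound, *vorR* is not transcribed.
So VorR is not produced.
Required activator VorR is absent, so *orvW* is not transcribed.
→ *orvW* is OFF.
cAMP is absent, so MibE is inactive.
Fuculose is present, so UlmZ is active.
With repressor UlmZ bound, *jovS* is not transcribed.
→ *jovS* is OFF.
0 of the 3 genes are transcribed.

0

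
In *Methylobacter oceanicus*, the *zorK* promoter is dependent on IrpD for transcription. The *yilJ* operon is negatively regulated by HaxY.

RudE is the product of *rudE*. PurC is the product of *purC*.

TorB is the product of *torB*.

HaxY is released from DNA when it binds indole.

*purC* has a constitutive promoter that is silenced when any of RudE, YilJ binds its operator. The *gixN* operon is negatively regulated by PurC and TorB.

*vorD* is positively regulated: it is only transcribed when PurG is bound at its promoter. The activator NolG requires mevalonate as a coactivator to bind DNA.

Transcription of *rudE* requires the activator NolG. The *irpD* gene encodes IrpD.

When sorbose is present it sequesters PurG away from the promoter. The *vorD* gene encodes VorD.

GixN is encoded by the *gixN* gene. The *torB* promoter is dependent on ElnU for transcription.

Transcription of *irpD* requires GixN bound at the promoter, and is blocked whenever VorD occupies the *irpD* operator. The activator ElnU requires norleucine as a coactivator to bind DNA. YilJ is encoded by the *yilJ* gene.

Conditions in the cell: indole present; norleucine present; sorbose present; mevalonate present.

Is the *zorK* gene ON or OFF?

OFF

Mevalonate is present, so NolG is active.
No repressor is bound and NolG is active, so *rudE* is transcribed.
So RudE is produced and active.
Indole is present, so HaxY is inactive.
With no repressor bound, *yilJ* is transcribed.
So YilJ is produced and active.
With repressor RudE bound, *purC* is not transcribed.
So PurC is not produced.
Norleucine is present, so ElnU is active.
No repressor is bound and ElnU is active, so *torB* is transcribed.
So TorB is produced and active.
With repressor TorB bound, *gixN* is not transcribed.
So GixN is not produced.
Sorbose is present, so PurG is inactive.
Required activator PurG is absent, so *vorD* is not transcribed.
So VorD is not produced.
Required activator GixN is absent, so *irpD* is not transcribed.
So IrpD is not produced.
Required activator IrpD is absent, so *zorK* is not transcribed.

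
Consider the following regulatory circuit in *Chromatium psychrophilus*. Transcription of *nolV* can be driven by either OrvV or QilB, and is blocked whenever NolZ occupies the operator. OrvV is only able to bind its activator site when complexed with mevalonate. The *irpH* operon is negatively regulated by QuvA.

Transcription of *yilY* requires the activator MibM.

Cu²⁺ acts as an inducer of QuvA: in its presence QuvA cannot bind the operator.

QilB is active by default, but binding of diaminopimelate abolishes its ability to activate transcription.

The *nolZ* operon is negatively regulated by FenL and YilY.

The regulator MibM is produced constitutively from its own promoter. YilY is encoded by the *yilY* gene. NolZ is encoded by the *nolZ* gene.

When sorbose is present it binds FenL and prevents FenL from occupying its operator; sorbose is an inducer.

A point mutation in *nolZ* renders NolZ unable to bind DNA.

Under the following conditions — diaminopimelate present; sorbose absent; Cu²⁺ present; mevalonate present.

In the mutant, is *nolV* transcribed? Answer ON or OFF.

Mevalonate is present, so OrvV is active.
Diaminopimelate is present, so QilB is inactive.
NolZ is non-functional in this strain, so it has no effect.
Activator OrvV is present, so *nolV* is transcribed.

ON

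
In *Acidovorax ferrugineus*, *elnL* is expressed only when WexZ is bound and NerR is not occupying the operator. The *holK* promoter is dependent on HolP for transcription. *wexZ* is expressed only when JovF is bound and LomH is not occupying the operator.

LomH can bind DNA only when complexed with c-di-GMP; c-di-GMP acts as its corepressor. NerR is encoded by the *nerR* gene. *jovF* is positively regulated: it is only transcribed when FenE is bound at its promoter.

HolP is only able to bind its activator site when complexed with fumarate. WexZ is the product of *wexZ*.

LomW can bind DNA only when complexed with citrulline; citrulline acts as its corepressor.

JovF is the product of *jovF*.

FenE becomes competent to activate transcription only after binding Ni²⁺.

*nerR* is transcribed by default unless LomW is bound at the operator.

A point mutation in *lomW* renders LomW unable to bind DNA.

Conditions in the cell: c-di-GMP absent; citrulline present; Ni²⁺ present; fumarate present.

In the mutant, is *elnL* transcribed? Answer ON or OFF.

OFF

c-di-GMP is absent, so LomH is inactive.
Ni²⁺ is present, so FenE is active.
No repressor is bound and FenE is active, so *jovF* is transcribed.
So JovF is produced and active.
No repressor is bound and JovF is active, so *wexZ* is transcribed.
So WexZ is produced and active.
LomW is non-functional in this strain, so it has no effect.
With no repressor bound, *nerR* is transcribed.
So NerR is produced and active.
With repressor NerR bound, *elnL* is not transcribed.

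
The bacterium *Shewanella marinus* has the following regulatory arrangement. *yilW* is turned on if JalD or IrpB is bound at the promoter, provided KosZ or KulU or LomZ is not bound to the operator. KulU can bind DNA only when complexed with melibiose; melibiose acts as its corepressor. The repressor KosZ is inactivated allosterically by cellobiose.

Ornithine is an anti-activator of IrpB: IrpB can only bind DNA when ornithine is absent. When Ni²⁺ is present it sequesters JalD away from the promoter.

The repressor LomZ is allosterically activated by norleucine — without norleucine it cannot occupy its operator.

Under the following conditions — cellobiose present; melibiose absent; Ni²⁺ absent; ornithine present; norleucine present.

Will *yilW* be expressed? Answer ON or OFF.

Ni²⁺ is absent, so JalD is active.
Ornithine is present, so IrpB is inactive.
Cellobiose is present, so KosZ is inactive.
Melibiose is absent, so KulU is inactive.
Norleucine is present, so LomZ is active.
With repressor LomZ bound, *yilW* is not transcribed.

OFF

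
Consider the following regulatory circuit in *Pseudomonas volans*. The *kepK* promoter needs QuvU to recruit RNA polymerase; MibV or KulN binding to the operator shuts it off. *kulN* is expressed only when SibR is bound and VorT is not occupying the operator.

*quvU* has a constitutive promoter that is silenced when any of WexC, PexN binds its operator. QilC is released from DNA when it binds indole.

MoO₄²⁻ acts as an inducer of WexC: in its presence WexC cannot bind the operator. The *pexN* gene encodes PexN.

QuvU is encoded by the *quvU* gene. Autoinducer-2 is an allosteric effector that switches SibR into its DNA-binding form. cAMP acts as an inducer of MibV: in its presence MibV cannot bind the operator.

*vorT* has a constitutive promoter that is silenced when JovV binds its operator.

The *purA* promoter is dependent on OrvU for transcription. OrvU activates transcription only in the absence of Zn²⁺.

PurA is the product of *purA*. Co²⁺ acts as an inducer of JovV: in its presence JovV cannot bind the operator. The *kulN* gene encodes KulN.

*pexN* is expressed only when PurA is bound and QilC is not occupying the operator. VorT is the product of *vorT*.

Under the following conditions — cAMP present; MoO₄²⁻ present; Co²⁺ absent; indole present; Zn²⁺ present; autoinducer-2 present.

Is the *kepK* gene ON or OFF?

cAMP is present, so MibV is inactive.
Autoinducer-2 is present, so SibR is active.
Co²⁺ is absent, so JovV is active.
With repressor JovV bound, *vorT* is not transcribed.
So VorT is not produced.
No repressor is bound and SibR is active, so *kulN* is transcribed.
So KulN is produced and active.
MoO₄²⁻ is present, so WexC is inactive.
Indole is present, so QilC is inactive.
Zn²⁺ is present, so OrvU is inactive.
Required activator OrvU is absent, so *purA* is not transcribed.
So PurA is not produced.
Required activator PurA is absent, so *pexN* is not transcribed.
So PexN is not produced.
With no repressor bound, *quvU* is transcribed.
So QuvU is produced and active.
With repressor KulN bound, *kepK* is not transcribed.

OFF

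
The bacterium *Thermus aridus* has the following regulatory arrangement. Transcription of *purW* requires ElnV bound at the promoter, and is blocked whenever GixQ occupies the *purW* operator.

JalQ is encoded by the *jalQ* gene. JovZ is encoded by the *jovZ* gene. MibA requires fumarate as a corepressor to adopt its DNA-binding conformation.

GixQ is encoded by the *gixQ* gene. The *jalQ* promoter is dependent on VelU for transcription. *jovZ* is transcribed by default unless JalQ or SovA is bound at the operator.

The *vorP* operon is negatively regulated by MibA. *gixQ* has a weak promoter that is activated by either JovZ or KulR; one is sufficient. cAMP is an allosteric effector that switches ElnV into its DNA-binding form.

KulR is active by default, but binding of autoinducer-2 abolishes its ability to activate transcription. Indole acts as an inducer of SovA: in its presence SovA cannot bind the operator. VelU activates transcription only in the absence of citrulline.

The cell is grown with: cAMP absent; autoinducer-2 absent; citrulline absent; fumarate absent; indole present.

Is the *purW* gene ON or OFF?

Citrulline is absent, so VelU is active.
No repressor is bound and VelU is active, so *jalQ* is transcribed.
So JalQ is produced and active.
Indole is present, so SovA is inactive.
With repressor JalQ bound, *jovZ* is not transcribed.
So JovZ is not produced.
Autoinducer-2 is absent, so KulR is active.
Activator KulR is present, so *gixQ* is transcribed.
So GixQ is produced and active.
cAMP is absent, so ElnV is inactive.
With repressor GixQ bound, *purW* is not transcribed.

OFF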